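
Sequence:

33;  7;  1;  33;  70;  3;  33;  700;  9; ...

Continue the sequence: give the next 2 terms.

Taking every 3rd term gives 3 separate tracks.
Track A: 33, 33, 33 (the constant sequence 33).
Track B: 7, 70, 700 (multiplying by 10 each time).
Track C: 1, 3, 9 (powers 3^0, 3^1, 3^2, …).
Position 10 → track A, term 4 = 33.
Position 11 falls in track B as its term 4, giving 7000.

33, 7000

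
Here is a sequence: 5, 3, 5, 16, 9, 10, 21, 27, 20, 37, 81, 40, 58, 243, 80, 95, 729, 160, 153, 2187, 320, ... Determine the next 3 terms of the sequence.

Read the sequence 3 terms at a time; column i is its own pattern.
Track A is 5, 16, 21, 37, 58, 95, 153, which is a Fibonacci-like recurrence a_n = a_{n-1} + a_{n-2}.
Track B is 3, 9, 27, 81, 243, 729, 2187, which is successive powers of 3.
Track C is 5, 10, 20, 40, 80, 160, 320, which is multiplying by 2 each time.
The 22nd slot belongs to track A; its 8th term is 248.
The 23rd slot belongs to track B; its 8th term is 6561.
Term 24 comes from track C (its 8th entry): 640.

248, 6561, 640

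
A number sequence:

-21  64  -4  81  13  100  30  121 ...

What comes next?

47

Odd-indexed and even-indexed terms follow separate rules.
Track A: -21, -4, 13, 30 (linear: a_n = -38 + 17·n).
Track B: 64, 81, 100, 121 (consecutive squares n² from n = 8).
Position 9 falls in track A as its term 5, giving 47.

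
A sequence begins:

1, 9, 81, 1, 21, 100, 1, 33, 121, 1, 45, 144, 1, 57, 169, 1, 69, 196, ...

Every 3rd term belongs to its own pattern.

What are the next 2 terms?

1, 81

The terms cycle through 3 interleaved subsequences.
Stream A: 1, 1, 1, 1, 1, 1 — the constant sequence 1.
Stream B: 9, 21, 33, 45, 57, 69 — arithmetic with common difference +12.
Stream C: 81, 100, 121, 144, 169, 196 — the squares 9², 10², 11², ….
The 19th slot belongs to stream A; its 7th term is 1.
Term 20 comes from stream B (its 7th entry): 81.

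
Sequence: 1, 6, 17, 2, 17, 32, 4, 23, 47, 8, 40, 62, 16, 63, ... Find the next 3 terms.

Read the sequence 3 terms at a time; column i is its own pattern.
Subsequence A = 1, 2, 4, 8, 16: successive powers of 2.
Subsequence B = 6, 17, 23, 40, 63: each term equals the sum of the previous two.
Subsequence C = 17, 32, 47, 62: adding 15 each time.
Term 15 comes from subsequence C (its 5th entry): 77.
Position 16 falls in subsequence A as its term 6, giving 32.
Term 17 comes from subsequence B (its 6th entry): 103.

77, 32, 103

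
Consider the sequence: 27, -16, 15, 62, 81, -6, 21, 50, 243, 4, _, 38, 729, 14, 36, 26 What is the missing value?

Split by position mod 4 into 4 tracks.
Subsequence A: 27, 81, 243, 729. Successive powers of 3.
Subsequence B: -16, -6, 4, 14. Linear: a_n = -26 + 10·n.
Subsequence C: 15, 21, ?, 36. Triangular numbers n(n+1)/2 for n = 5, 6, ….
Subsequence D: 62, 50, 38, 26. Subtracting 12 each time.
So the missing entry in subsequence C is 28.

28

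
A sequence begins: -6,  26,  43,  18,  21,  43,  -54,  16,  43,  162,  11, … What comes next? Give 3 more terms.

Read the sequence 3 terms at a time; column i is its own pattern.
Subsequence A: -6, 18, -54, 162 (geometric, ×-3 each step).
Subsequence B: 26, 21, 16, 11 (arithmetic with common difference −5).
Subsequence C: 43, 43, 43 (constant 43).
The 12th slot belongs to subsequence C; its 4th term is 43.
Position 13 → subsequence A, term 5 = -486.
Position 14 falls in subsequence B as its term 5, giving 6.

43, -486, 6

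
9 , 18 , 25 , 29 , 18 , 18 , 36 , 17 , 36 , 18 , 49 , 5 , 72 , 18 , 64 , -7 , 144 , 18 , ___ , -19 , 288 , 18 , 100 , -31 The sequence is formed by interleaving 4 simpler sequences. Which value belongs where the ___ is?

Split by position mod 4: positions 1, 5, 9, … form one track, and each other residue class forms its own.
Subsequence A: 9, 18, 36, 72, 144, 288 (geometric with ratio 2).
Subsequence B: 18, 18, 18, 18, 18, 18 (always 18).
Subsequence C: 25, 36, 49, 64, ?, 100 (the squares 5², 6², 7², …).
Subsequence D: 29, 17, 5, -7, -19, -31 (arithmetic with common difference −12).
The gap is subsequence C's term 5; the rule gives 81.

81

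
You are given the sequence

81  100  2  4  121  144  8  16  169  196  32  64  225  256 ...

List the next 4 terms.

Reading positions in blocks of 4 reveals the pattern AABB — 2 tracks woven together.
Subsequence A: 81, 100, 121, 144, 169, 196, 225, 256. The squares 9², 10², 11², ….
Subsequence B: 2, 4, 8, 16, 32, 64. Geometric, ×2 each step.
Position 15 → subsequence B, term 7 = 128.
Position 16 falls in subsequence B as its term 8, giving 256.
Position 17 → subsequence A, term 9 = 289.
Term 18 comes from subsequence A (its 10th entry): 324.

128, 256, 289, 324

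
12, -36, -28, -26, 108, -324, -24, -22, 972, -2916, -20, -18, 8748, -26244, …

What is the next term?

-16

Reading positions in blocks of 4 reveals the pattern AABB — 2 tracks woven together.
Track A = 12, -36, 108, -324, 972, -2916, 8748, -26244: a geometric progression (common ratio -3).
Track B = -28, -26, -24, -22, -20, -18: linear: a_n = -30 + 2·n.
Position 15 → track B, term 7 = -16.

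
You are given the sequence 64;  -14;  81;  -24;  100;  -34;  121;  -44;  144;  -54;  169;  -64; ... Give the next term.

196

Taking every 2nd term gives 2 separate tracks.
Track A is 64, 81, 100, 121, 144, 169, which is the squares 8², 9², 10², ….
Track B is -14, -24, -34, -44, -54, -64, which is linear: a_n = -4 − 10·n.
Term 13 comes from track A (its 7th entry): 196.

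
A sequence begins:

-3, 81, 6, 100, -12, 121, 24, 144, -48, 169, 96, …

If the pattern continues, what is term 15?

384

Split by position mod 2 into 2 tracks.
Track A is -3, 6, -12, 24, -48, 96, which is geometric with ratio -2.
Track B is 81, 100, 121, 144, 169, which is consecutive squares n² from n = 9.
The 15th slot belongs to track A; its 8th term is 384.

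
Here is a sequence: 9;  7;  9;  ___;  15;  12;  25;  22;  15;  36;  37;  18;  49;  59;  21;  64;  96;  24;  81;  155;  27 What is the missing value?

Split by position mod 3 into 3 tracks.
Track A: 9, ?, 25, 36, 49, 64, 81 — the squares 3², 4², 5², ….
Track B: 7, 15, 22, 37, 59, 96, 155 — each term equals the sum of the previous two.
Track C: 9, 12, 15, 18, 21, 24, 27 — adding 3 each time.
The gap is track A's term 2; the rule gives 16.

16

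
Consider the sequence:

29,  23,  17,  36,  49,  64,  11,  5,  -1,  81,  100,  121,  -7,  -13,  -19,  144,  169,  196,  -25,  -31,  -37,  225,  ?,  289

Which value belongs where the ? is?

Reading positions in blocks of 6 reveals the pattern AAABBB — 2 tracks woven together.
Track A = 29, 23, 17, 11, 5, -1, -7, -13, -19, -25, -31, -37: subtracting 6 each time.
Track B = 36, 49, 64, 81, 100, 121, 144, 169, 196, 225, ?, 289: the squares 6², 7², 8², ….
Filling track B at index 11 by its rule yields 256.

256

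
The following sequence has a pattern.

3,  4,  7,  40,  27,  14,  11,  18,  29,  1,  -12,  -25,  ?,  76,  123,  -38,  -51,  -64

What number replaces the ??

Positions follow the repeating pattern AAABBB; grouping by letter gives 2 tracks.
Track A: 3, 4, 7, 11, 18, 29, ?, 76, 123 — a Fibonacci-like recurrence a_n = a_{n-1} + a_{n-2}.
Track B: 40, 27, 14, 1, -12, -25, -38, -51, -64 — arithmetic with common difference −13.
Track A's pattern makes the blank 47.

47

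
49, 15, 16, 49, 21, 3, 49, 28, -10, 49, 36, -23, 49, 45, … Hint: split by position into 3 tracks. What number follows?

Split by position mod 3: positions 1, 4, 7, … form one track, and each other residue class forms its own.
Track A: 49, 49, 49, 49, 49. Constant 49.
Track B: 15, 21, 28, 36, 45. Triangular numbers n(n+1)/2 for n = 5, 6, ….
Track C: 16, 3, -10, -23. Linear: a_n = 29 − 13·n.
The 15th slot belongs to track C; its 5th term is -36.

-36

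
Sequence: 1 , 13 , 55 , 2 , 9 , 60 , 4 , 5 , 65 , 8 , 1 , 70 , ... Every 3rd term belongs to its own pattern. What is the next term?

The terms cycle through 3 interleaved subsequences.
Stream A: 1, 2, 4, 8 (powers of 2).
Stream B: 13, 9, 5, 1 (arithmetic with common difference −4).
Stream C: 55, 60, 65, 70 (adding 5 each time).
Position 13 → stream A, term 5 = 16.

16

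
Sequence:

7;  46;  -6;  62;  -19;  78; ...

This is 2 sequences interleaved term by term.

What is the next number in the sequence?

Odd-indexed and even-indexed terms follow separate rules.
Track A = 7, -6, -19: subtracting 13 each time.
Track B = 46, 62, 78: linear: a_n = 30 + 16·n.
Position 7 falls in track A as its term 4, giving -32.

-32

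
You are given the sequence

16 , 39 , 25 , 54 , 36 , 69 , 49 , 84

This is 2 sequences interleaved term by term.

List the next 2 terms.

Positions 1, 3, 5, … form one subsequence and positions 2, 4, 6, … form another.
Track A: 16, 25, 36, 49 (consecutive squares n² from n = 4).
Track B: 39, 54, 69, 84 (adding 15 each time).
Position 9 → track A, term 5 = 64.
Position 10 falls in track B as its term 5, giving 99.

64, 99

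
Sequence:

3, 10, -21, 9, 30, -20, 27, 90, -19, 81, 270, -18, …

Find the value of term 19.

2187

Split by position mod 3 into 3 tracks.
Track A: 3, 9, 27, 81 (powers 3^1, 3^2, 3^3, …).
Track B: 10, 30, 90, 270 (multiplying by 3 each time).
Track C: -21, -20, -19, -18 (arithmetic with common difference +1).
Position 19 falls in track A as its term 7, giving 2187.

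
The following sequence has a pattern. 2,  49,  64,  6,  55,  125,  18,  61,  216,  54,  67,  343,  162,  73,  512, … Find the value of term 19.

1458

The terms cycle through 3 interleaved subsequences.
Track A: 2, 6, 18, 54, 162. Geometric with ratio 3.
Track B: 49, 55, 61, 67, 73. Linear: a_n = 43 + 6·n.
Track C: 64, 125, 216, 343, 512. The cubes 4³, 5³, 6³, ….
The 19th slot belongs to track A; its 7th term is 1458.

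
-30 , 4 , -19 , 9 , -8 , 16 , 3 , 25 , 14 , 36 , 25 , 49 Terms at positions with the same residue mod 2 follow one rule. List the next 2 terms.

Taking every 2nd term gives 2 separate tracks.
Track A is -30, -19, -8, 3, 14, 25, which is linear: a_n = -41 + 11·n.
Track B is 4, 9, 16, 25, 36, 49, which is perfect squares starting at 2².
The 13th slot belongs to track A; its 7th term is 36.
Term 14 comes from track B (its 7th entry): 64.

36, 64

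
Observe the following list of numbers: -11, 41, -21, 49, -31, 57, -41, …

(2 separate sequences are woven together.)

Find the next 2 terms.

Positions 1, 3, 5, … form one subsequence and positions 2, 4, 6, … form another.
Subsequence A: -11, -21, -31, -41. Linear: a_n = -1 − 10·n.
Subsequence B: 41, 49, 57. Linear: a_n = 33 + 8·n.
Position 8 → subsequence B, term 4 = 65.
The 9th slot belongs to subsequence A; its 5th term is -51.

65, -51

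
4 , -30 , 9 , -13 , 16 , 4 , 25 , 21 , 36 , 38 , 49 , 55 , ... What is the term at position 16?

Odd-indexed and even-indexed terms follow separate rules.
Subsequence A: 4, 9, 16, 25, 36, 49 — consecutive squares n² from n = 2.
Subsequence B: -30, -13, 4, 21, 38, 55 — arithmetic with common difference +17.
The 16th slot belongs to subsequence B; its 8th term is 89.

89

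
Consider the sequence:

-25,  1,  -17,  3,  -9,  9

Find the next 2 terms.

The terms cycle through 2 interleaved subsequences.
Stream A = -25, -17, -9: adding 8 each time.
Stream B = 1, 3, 9: successive powers of 3.
Term 7 comes from stream A (its 4th entry): -1.
The 8th slot belongs to stream B; its 4th term is 27.

-1, 27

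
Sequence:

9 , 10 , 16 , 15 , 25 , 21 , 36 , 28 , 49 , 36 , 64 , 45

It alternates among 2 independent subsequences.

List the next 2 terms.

The terms cycle through 2 interleaved subsequences.
Track A: 9, 16, 25, 36, 49, 64 — consecutive squares n² from n = 3.
Track B: 10, 15, 21, 28, 36, 45 — triangular numbers starting at T_4.
Position 13 → track A, term 7 = 81.
Term 14 comes from track B (its 7th entry): 55.

81, 55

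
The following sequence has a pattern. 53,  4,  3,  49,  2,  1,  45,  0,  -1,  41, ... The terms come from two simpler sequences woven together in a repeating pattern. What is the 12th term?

-3

Positions follow the repeating pattern ABB; grouping by letter gives 2 tracks.
Subsequence A is 53, 49, 45, 41, which is arithmetic with common difference −4.
Subsequence B is 4, 3, 2, 1, 0, -1, which is linear: a_n = 5 − n.
Position 12 → subsequence B, term 8 = -3.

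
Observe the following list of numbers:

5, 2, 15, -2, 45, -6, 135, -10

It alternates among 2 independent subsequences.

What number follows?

405

Taking every 2nd term gives 2 separate tracks.
Subsequence A = 5, 15, 45, 135: geometric with ratio 3.
Subsequence B = 2, -2, -6, -10: subtracting 4 each time.
Position 9 → subsequence A, term 5 = 405.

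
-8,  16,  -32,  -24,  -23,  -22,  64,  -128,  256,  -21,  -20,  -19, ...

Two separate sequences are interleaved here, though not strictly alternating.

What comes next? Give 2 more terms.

The slot pattern repeats as AAABBB (period 6), so there are 2 interleaved tracks.
Track A: -8, 16, -32, 64, -128, 256. Multiplying by -2 each time.
Track B: -24, -23, -22, -21, -20, -19. Arithmetic, step +1.
Position 13 → track A, term 7 = -512.
Position 14 falls in track A as its term 8, giving 1024.

-512, 1024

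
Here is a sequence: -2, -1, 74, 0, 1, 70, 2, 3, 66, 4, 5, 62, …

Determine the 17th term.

The slot pattern repeats as AAB (period 3), so there are 2 interleaved tracks.
Stream A: -2, -1, 0, 1, 2, 3, 4, 5. Adding 1 each time.
Stream B: 74, 70, 66, 62. Arithmetic with common difference −4.
Position 17 → stream A, term 12 = 9.

9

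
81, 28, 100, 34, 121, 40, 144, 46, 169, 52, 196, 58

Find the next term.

Positions 1, 3, 5, … form one subsequence and positions 2, 4, 6, … form another.
Subsequence A is 81, 100, 121, 144, 169, 196, which is perfect squares starting at 9².
Subsequence B is 28, 34, 40, 46, 52, 58, which is arithmetic, step +6.
Position 13 falls in subsequence A as its term 7, giving 225.

225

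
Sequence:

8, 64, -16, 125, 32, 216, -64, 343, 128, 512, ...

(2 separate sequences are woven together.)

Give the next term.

Taking every 2nd term gives 2 separate tracks.
Track A is 8, -16, 32, -64, 128, which is multiplying by -2 each time.
Track B is 64, 125, 216, 343, 512, which is perfect cubes starting at 4³.
Term 11 comes from track A (its 6th entry): -256.

-256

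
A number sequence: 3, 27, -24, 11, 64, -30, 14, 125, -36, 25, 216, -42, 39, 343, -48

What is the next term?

64

Read the sequence 3 terms at a time; column i is its own pattern.
Stream A: 3, 11, 14, 25, 39. Fibonacci-style (each term is the sum of the two before it).
Stream B: 27, 64, 125, 216, 343. Perfect cubes starting at 3³.
Stream C: -24, -30, -36, -42, -48. Arithmetic with common difference −6.
Term 16 comes from stream A (its 6th entry): 64.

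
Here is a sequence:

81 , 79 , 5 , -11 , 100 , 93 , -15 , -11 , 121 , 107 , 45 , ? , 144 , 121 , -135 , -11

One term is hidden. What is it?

-11

Taking every 4th term gives 4 separate tracks.
Track A = 81, 100, 121, 144: consecutive squares n² from n = 9.
Track B = 79, 93, 107, 121: arithmetic, step +14.
Track C = 5, -15, 45, -135: multiplying by -3 each time.
Track D = -11, -11, ?, -11: constant -11.
So the missing entry in track D is -11.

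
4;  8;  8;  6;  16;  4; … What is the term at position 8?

Odd-indexed and even-indexed terms follow separate rules.
Track A: 4, 8, 16 (successive powers of 2).
Track B: 8, 6, 4 (subtracting 2 each time).
Position 8 falls in track B as its term 4, giving 2.

2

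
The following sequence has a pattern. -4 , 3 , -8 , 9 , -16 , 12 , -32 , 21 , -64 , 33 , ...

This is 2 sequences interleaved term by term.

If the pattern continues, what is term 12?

54

Taking every 2nd term gives 2 separate tracks.
Track A: -4, -8, -16, -32, -64 (multiplying by 2 each time).
Track B: 3, 9, 12, 21, 33 (a Fibonacci-like recurrence a_n = a_{n-1} + a_{n-2}).
Position 12 → track B, term 6 = 54.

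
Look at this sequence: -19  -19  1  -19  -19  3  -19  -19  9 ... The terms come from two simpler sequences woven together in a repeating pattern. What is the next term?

-19

Positions follow the repeating pattern AAB; grouping by letter gives 2 tracks.
Stream A: -19, -19, -19, -19, -19, -19 — constant -19.
Stream B: 1, 3, 9 — successive powers of 3.
Position 10 → stream A, term 7 = -19.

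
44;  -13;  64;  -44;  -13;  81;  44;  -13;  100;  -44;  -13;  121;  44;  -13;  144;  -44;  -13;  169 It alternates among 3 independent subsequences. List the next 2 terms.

The terms cycle through 3 interleaved subsequences.
Track A: 44, -44, 44, -44, 44, -44 (oscillating between 44 and -44).
Track B: -13, -13, -13, -13, -13, -13 (constant -13).
Track C: 64, 81, 100, 121, 144, 169 (the squares 8², 9², 10², …).
The 19th slot belongs to track A; its 7th term is 44.
Position 20 falls in track B as its term 7, giving -13.

44, -13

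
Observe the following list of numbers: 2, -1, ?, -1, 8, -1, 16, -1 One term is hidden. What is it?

4

Odd-indexed and even-indexed terms follow separate rules.
Track A = 2, ?, 8, 16: powers of 2.
Track B = -1, -1, -1, -1: always -1.
Track A's pattern makes the blank 4.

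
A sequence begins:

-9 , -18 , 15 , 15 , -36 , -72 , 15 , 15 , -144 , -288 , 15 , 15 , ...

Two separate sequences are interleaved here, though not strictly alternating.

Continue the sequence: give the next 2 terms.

-576, -1152

Positions follow the repeating pattern AABB; grouping by letter gives 2 tracks.
Track A is -9, -18, -36, -72, -144, -288, which is a geometric progression (common ratio 2).
Track B is 15, 15, 15, 15, 15, 15, which is the constant sequence 15.
The 13th slot belongs to track A; its 7th term is -576.
The 14th slot belongs to track A; its 8th term is -1152.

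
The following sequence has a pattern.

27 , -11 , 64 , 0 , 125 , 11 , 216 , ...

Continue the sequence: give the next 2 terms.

Positions 1, 3, 5, … form one subsequence and positions 2, 4, 6, … form another.
Subsequence A: 27, 64, 125, 216 — the cubes 3³, 4³, 5³, ….
Subsequence B: -11, 0, 11 — linear: a_n = -22 + 11·n.
Position 8 falls in subsequence B as its term 4, giving 22.
Position 9 → subsequence A, term 5 = 343.

22, 343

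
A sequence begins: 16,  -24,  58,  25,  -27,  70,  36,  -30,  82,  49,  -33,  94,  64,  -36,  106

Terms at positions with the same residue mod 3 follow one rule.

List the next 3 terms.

81, -39, 118

The terms cycle through 3 interleaved subsequences.
Track A: 16, 25, 36, 49, 64 (perfect squares starting at 4²).
Track B: -24, -27, -30, -33, -36 (arithmetic with common difference −3).
Track C: 58, 70, 82, 94, 106 (arithmetic, step +12).
Position 16 falls in track A as its term 6, giving 81.
Position 17 falls in track B as its term 6, giving -39.
Term 18 comes from track C (its 6th entry): 118.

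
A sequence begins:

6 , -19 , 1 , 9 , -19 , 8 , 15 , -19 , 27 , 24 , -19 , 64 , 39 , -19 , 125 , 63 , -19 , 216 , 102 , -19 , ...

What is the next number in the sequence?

Taking every 3rd term gives 3 separate tracks.
Stream A: 6, 9, 15, 24, 39, 63, 102. Each term equals the sum of the previous two.
Stream B: -19, -19, -19, -19, -19, -19, -19. Always -19.
Stream C: 1, 8, 27, 64, 125, 216. Consecutive cubes n³ from n = 1.
The 21st slot belongs to stream C; its 7th term is 343.

343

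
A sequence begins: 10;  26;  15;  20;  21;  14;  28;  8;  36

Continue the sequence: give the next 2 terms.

2, 45

Split by position mod 2 into 2 tracks.
Track A: 10, 15, 21, 28, 36 — triangular numbers starting at T_4.
Track B: 26, 20, 14, 8 — subtracting 6 each time.
Term 10 comes from track B (its 5th entry): 2.
The 11th slot belongs to track A; its 6th term is 45.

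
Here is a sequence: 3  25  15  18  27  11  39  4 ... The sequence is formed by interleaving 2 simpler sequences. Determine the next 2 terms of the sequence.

Taking every 2nd term gives 2 separate tracks.
Track A: 3, 15, 27, 39 (adding 12 each time).
Track B: 25, 18, 11, 4 (arithmetic with common difference −7).
The 9th slot belongs to track A; its 5th term is 51.
Position 10 → track B, term 5 = -3.

51, -3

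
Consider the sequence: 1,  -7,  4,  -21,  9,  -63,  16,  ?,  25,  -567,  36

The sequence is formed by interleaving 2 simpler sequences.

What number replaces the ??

The terms cycle through 2 interleaved subsequences.
Track A: 1, 4, 9, 16, 25, 36 (the squares 1², 2², 3², …).
Track B: -7, -21, -63, ?, -567 (a geometric progression (common ratio 3)).
Filling track B at index 4 by its rule yields -189.

-189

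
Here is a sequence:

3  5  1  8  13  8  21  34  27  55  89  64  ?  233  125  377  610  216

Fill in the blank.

The slot pattern repeats as AAB (period 3), so there are 2 interleaved tracks.
Stream A: 3, 5, 8, 13, 21, 34, 55, 89, ?, 233, 377, 610 — Fibonacci-style (each term is the sum of the two before it).
Stream B: 1, 8, 27, 64, 125, 216 — perfect cubes starting at 1³.
Stream A's pattern makes the blank 144.

144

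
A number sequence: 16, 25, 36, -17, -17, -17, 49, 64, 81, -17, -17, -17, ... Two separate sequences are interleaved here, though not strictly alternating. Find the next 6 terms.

100, 121, 144, -17, -17, -17

Reading positions in blocks of 6 reveals the pattern AAABBB — 2 tracks woven together.
Stream A: 16, 25, 36, 49, 64, 81 — perfect squares starting at 4².
Stream B: -17, -17, -17, -17, -17, -17 — the constant sequence -17.
Position 13 falls in stream A as its term 7, giving 100.
The 14th slot belongs to stream A; its 8th term is 121.
The 15th slot belongs to stream A; its 9th term is 144.
Term 16 comes from stream B (its 7th entry): -17.
Term 17 comes from stream B (its 8th entry): -17.
Term 18 comes from stream B (its 9th entry): -17.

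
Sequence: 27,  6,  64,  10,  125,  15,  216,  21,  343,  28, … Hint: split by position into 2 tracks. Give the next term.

512

Positions 1, 3, 5, … form one subsequence and positions 2, 4, 6, … form another.
Subsequence A is 27, 64, 125, 216, 343, which is consecutive cubes n³ from n = 3.
Subsequence B is 6, 10, 15, 21, 28, which is triangular numbers starting at T_3.
Position 11 falls in subsequence A as its term 6, giving 512.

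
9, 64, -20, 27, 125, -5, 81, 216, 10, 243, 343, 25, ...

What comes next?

729

Taking every 3rd term gives 3 separate tracks.
Subsequence A = 9, 27, 81, 243: powers of 3.
Subsequence B = 64, 125, 216, 343: the cubes 4³, 5³, 6³, ….
Subsequence C = -20, -5, 10, 25: arithmetic with common difference +15.
The 13th slot belongs to subsequence A; its 5th term is 729.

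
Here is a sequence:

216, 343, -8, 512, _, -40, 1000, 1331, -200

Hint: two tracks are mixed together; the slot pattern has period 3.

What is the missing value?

729

The slot pattern repeats as AAB (period 3), so there are 2 interleaved tracks.
Subsequence A: 216, 343, 512, ?, 1000, 1331 — the cubes 6³, 7³, 8³, ….
Subsequence B: -8, -40, -200 — geometric with ratio 5.
Subsequence A's pattern makes the blank 729.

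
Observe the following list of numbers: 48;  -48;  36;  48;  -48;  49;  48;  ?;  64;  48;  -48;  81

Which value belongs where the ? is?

Positions follow the repeating pattern AAB; grouping by letter gives 2 tracks.
Track A: 48, -48, 48, -48, 48, ?, 48, -48 (alternating ±48).
Track B: 36, 49, 64, 81 (consecutive squares n² from n = 6).
So the missing entry in track A is -48.

-48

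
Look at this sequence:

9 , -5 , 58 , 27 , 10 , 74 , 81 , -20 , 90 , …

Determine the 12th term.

106

Read the sequence 3 terms at a time; column i is its own pattern.
Track A = 9, 27, 81: powers of 3.
Track B = -5, 10, -20: geometric with ratio -2.
Track C = 58, 74, 90: adding 16 each time.
Position 12 falls in track C as its term 4, giving 106.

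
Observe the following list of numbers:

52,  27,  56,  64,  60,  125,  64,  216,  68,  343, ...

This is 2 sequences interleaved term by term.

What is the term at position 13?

Odd-indexed and even-indexed terms follow separate rules.
Track A is 52, 56, 60, 64, 68, which is arithmetic with common difference +4.
Track B is 27, 64, 125, 216, 343, which is perfect cubes starting at 3³.
The 13th slot belongs to track A; its 7th term is 76.

76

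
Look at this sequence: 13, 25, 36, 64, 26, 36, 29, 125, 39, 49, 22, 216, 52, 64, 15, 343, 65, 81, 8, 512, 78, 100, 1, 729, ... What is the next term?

Split by position mod 4 into 4 tracks.
Stream A: 13, 26, 39, 52, 65, 78 — arithmetic, step +13.
Stream B: 25, 36, 49, 64, 81, 100 — perfect squares starting at 5².
Stream C: 36, 29, 22, 15, 8, 1 — arithmetic with common difference −7.
Stream D: 64, 125, 216, 343, 512, 729 — perfect cubes starting at 4³.
Position 25 → stream A, term 7 = 91.

91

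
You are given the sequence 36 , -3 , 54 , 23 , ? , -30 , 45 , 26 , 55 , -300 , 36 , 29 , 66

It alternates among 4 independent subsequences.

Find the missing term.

The terms cycle through 4 interleaved subsequences.
Subsequence A: 36, ?, 55, 66. The triangular numbers T_8, T_9, ….
Subsequence B: -3, -30, -300. Geometric with ratio 10.
Subsequence C: 54, 45, 36. Linear: a_n = 63 − 9·n.
Subsequence D: 23, 26, 29. Adding 3 each time.
The gap is subsequence A's term 2; the rule gives 45.

45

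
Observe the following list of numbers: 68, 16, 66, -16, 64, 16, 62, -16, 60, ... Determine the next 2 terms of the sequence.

16, 58

Odd-indexed and even-indexed terms follow separate rules.
Track A: 68, 66, 64, 62, 60 (linear: a_n = 70 − 2·n).
Track B: 16, -16, 16, -16 (the oscillation 16·(−1)^(n+1)).
The 10th slot belongs to track B; its 5th term is 16.
Position 11 → track A, term 6 = 58.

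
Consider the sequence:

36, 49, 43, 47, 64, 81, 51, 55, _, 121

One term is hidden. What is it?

100

The slot pattern repeats as AABB (period 4), so there are 2 interleaved tracks.
Track A: 36, 49, 64, 81, ?, 121 — perfect squares starting at 6².
Track B: 43, 47, 51, 55 — linear: a_n = 39 + 4·n.
So the missing entry in track A is 100.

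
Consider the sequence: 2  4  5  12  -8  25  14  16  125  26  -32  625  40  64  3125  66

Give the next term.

Split by position mod 3 into 3 tracks.
Subsequence A = 2, 12, 14, 26, 40, 66: Fibonacci-style (each term is the sum of the two before it).
Subsequence B = 4, -8, 16, -32, 64: multiplying by -2 each time.
Subsequence C = 5, 25, 125, 625, 3125: powers 5^1, 5^2, 5^3, ….
The 17th slot belongs to subsequence B; its 6th term is -128.

-128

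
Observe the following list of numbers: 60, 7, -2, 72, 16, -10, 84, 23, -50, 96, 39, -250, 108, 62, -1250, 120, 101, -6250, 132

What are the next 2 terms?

163, -31250

Read the sequence 3 terms at a time; column i is its own pattern.
Subsequence A = 60, 72, 84, 96, 108, 120, 132: adding 12 each time.
Subsequence B = 7, 16, 23, 39, 62, 101: each term equals the sum of the previous two.
Subsequence C = -2, -10, -50, -250, -1250, -6250: geometric with ratio 5.
Term 20 comes from subsequence B (its 7th entry): 163.
Term 21 comes from subsequence C (its 7th entry): -31250.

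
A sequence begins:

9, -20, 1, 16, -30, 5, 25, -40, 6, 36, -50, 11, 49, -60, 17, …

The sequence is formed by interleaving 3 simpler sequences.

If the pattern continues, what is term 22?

Split by position mod 3 into 3 tracks.
Stream A is 9, 16, 25, 36, 49, which is perfect squares starting at 3².
Stream B is -20, -30, -40, -50, -60, which is arithmetic, step −10.
Stream C is 1, 5, 6, 11, 17, which is each term equals the sum of the previous two.
Position 22 falls in stream A as its term 8, giving 100.

100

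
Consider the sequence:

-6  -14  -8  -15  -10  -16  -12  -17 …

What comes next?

-14

The terms cycle through 2 interleaved subsequences.
Stream A is -6, -8, -10, -12, which is arithmetic, step −2.
Stream B is -14, -15, -16, -17, which is arithmetic with common difference −1.
Position 9 → stream A, term 5 = -14.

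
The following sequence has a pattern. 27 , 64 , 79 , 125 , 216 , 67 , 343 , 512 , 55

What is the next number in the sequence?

Reading positions in blocks of 3 reveals the pattern AAB — 2 tracks woven together.
Subsequence A = 27, 64, 125, 216, 343, 512: the cubes 3³, 4³, 5³, ….
Subsequence B = 79, 67, 55: linear: a_n = 91 − 12·n.
Position 10 → subsequence A, term 7 = 729.

729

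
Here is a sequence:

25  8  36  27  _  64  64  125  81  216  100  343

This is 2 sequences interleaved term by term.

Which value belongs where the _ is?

Taking every 2nd term gives 2 separate tracks.
Track A = 25, 36, ?, 64, 81, 100: consecutive squares n² from n = 5.
Track B = 8, 27, 64, 125, 216, 343: consecutive cubes n³ from n = 2.
So the missing entry in track A is 49.

49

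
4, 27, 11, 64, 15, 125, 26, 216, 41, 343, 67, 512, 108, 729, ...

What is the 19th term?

458

Split by position mod 2 into 2 tracks.
Track A: 4, 11, 15, 26, 41, 67, 108 (a Fibonacci-like recurrence a_n = a_{n-1} + a_{n-2}).
Track B: 27, 64, 125, 216, 343, 512, 729 (perfect cubes starting at 3³).
Position 19 falls in track A as its term 10, giving 458.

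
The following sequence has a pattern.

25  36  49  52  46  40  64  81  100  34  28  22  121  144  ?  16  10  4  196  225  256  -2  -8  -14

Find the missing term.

Positions follow the repeating pattern AAABBB; grouping by letter gives 2 tracks.
Subsequence A: 25, 36, 49, 64, 81, 100, 121, 144, ?, 196, 225, 256 (the squares 5², 6², 7², …).
Subsequence B: 52, 46, 40, 34, 28, 22, 16, 10, 4, -2, -8, -14 (arithmetic, step −6).
Subsequence A's pattern makes the blank 169.

169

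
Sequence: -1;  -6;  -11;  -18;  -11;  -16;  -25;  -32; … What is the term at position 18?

Reading positions in blocks of 4 reveals the pattern AABB — 2 tracks woven together.
Track A: -1, -6, -11, -16 — subtracting 5 each time.
Track B: -11, -18, -25, -32 — arithmetic, step −7.
The 18th slot belongs to track A; its 10th term is -46.

-46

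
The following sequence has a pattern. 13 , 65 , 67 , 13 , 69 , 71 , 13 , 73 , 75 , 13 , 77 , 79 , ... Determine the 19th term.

Reading positions in blocks of 3 reveals the pattern ABB — 2 tracks woven together.
Track A: 13, 13, 13, 13 — always 13.
Track B: 65, 67, 69, 71, 73, 75, 77, 79 — arithmetic with common difference +2.
Position 19 falls in track A as its term 7, giving 13.

13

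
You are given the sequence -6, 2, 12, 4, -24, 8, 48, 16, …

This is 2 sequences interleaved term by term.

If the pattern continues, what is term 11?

192

The terms cycle through 2 interleaved subsequences.
Track A: -6, 12, -24, 48 (geometric with ratio -2).
Track B: 2, 4, 8, 16 (successive powers of 2).
The 11th slot belongs to track A; its 6th term is 192.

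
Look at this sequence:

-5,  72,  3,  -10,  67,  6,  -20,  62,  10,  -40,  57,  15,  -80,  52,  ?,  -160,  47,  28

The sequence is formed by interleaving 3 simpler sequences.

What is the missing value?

Split by position mod 3: positions 1, 4, 7, … form one track, and each other residue class forms its own.
Track A = -5, -10, -20, -40, -80, -160: multiplying by 2 each time.
Track B = 72, 67, 62, 57, 52, 47: arithmetic with common difference −5.
Track C = 3, 6, 10, 15, ?, 28: triangular numbers starting at T_2.
Track C's pattern makes the blank 21.

21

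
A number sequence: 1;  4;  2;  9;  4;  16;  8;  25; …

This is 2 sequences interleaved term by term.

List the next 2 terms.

Split by position mod 2 into 2 tracks.
Track A is 1, 2, 4, 8, which is powers 2^0, 2^1, 2^2, ….
Track B is 4, 9, 16, 25, which is the squares 2², 3², 4², ….
The 9th slot belongs to track A; its 5th term is 16.
Term 10 comes from track B (its 5th entry): 36.

16, 36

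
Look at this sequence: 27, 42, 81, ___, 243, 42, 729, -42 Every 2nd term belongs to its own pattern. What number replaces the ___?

Odd-indexed and even-indexed terms follow separate rules.
Track A: 27, 81, 243, 729 — powers of 3.
Track B: 42, ?, 42, -42 — the oscillation 42·(−1)^(n+1).
Filling track B at index 2 by its rule yields -42.

-42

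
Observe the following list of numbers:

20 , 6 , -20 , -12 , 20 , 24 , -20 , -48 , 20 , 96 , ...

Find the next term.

-20

The terms cycle through 2 interleaved subsequences.
Track A: 20, -20, 20, -20, 20. Alternating ±20.
Track B: 6, -12, 24, -48, 96. Multiplying by -2 each time.
The 11th slot belongs to track A; its 6th term is -20.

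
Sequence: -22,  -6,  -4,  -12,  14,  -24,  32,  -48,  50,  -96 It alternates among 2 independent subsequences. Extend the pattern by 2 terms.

68, -192

The terms cycle through 2 interleaved subsequences.
Track A: -22, -4, 14, 32, 50 (linear: a_n = -40 + 18·n).
Track B: -6, -12, -24, -48, -96 (a geometric progression (common ratio 2)).
The 11th slot belongs to track A; its 6th term is 68.
Position 12 falls in track B as its term 6, giving -192.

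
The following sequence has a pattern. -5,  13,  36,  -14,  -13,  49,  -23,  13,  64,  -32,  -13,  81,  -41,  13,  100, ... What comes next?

The terms cycle through 3 interleaved subsequences.
Subsequence A: -5, -14, -23, -32, -41 — arithmetic, step −9.
Subsequence B: 13, -13, 13, -13, 13 — the oscillation 13·(−1)^(n+1).
Subsequence C: 36, 49, 64, 81, 100 — consecutive squares n² from n = 6.
Position 16 → subsequence A, term 6 = -50.

-50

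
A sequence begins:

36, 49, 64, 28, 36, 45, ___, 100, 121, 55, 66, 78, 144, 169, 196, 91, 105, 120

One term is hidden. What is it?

81

Positions follow the repeating pattern AAABBB; grouping by letter gives 2 tracks.
Track A = 36, 49, 64, ?, 100, 121, 144, 169, 196: perfect squares starting at 6².
Track B = 28, 36, 45, 55, 66, 78, 91, 105, 120: triangular numbers starting at T_7.
So the missing entry in track A is 81.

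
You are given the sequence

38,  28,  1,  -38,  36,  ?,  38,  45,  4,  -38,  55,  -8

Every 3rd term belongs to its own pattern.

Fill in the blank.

-2

Read the sequence 3 terms at a time; column i is its own pattern.
Subsequence A: 38, -38, 38, -38. The oscillation 38·(−1)^(n+1).
Subsequence B: 28, 36, 45, 55. The triangular numbers T_7, T_8, ….
Subsequence C: 1, ?, 4, -8. Multiplying by -2 each time.
The gap is subsequence C's term 2; the rule gives -2.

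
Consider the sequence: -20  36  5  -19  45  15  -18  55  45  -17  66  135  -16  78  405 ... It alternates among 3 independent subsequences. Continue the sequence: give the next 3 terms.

-15, 91, 1215

Taking every 3rd term gives 3 separate tracks.
Track A = -20, -19, -18, -17, -16: arithmetic, step +1.
Track B = 36, 45, 55, 66, 78: triangular numbers starting at T_8.
Track C = 5, 15, 45, 135, 405: geometric, ×3 each step.
Term 16 comes from track A (its 6th entry): -15.
Position 17 → track B, term 6 = 91.
Position 18 falls in track C as its term 6, giving 1215.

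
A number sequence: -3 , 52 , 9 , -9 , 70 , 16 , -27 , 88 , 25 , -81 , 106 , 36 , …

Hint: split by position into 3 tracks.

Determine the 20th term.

Split by position mod 3: positions 1, 4, 7, … form one track, and each other residue class forms its own.
Track A: -3, -9, -27, -81 — a geometric progression (common ratio 3).
Track B: 52, 70, 88, 106 — arithmetic with common difference +18.
Track C: 9, 16, 25, 36 — the squares 3², 4², 5², ….
Position 20 → track B, term 7 = 160.

160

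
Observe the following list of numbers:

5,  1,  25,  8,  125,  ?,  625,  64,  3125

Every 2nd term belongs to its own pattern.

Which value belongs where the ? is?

27

Split by position mod 2 into 2 tracks.
Subsequence A = 5, 25, 125, 625, 3125: powers 5^1, 5^2, 5^3, ….
Subsequence B = 1, 8, ?, 64: consecutive cubes n³ from n = 1.
The gap is subsequence B's term 3; the rule gives 27.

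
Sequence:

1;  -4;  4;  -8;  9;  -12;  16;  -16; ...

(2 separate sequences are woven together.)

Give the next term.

Split by position mod 2 into 2 tracks.
Stream A is 1, 4, 9, 16, which is consecutive squares n² from n = 1.
Stream B is -4, -8, -12, -16, which is arithmetic with common difference −4.
Term 9 comes from stream A (its 5th entry): 25.

25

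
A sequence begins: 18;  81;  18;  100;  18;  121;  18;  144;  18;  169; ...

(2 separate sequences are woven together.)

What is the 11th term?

Split by position mod 2 into 2 tracks.
Subsequence A: 18, 18, 18, 18, 18. The constant sequence 18.
Subsequence B: 81, 100, 121, 144, 169. The squares 9², 10², 11², ….
The 11th slot belongs to subsequence A; its 6th term is 18.

18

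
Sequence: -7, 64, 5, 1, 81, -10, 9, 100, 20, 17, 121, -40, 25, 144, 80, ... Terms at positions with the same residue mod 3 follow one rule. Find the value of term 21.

Split by position mod 3 into 3 tracks.
Track A = -7, 1, 9, 17, 25: arithmetic, step +8.
Track B = 64, 81, 100, 121, 144: perfect squares starting at 8².
Track C = 5, -10, 20, -40, 80: geometric with ratio -2.
Position 21 → track C, term 7 = 320.

320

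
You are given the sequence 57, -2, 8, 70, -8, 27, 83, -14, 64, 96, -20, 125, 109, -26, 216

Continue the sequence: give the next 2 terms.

Split by position mod 3 into 3 tracks.
Stream A = 57, 70, 83, 96, 109: linear: a_n = 44 + 13·n.
Stream B = -2, -8, -14, -20, -26: arithmetic with common difference −6.
Stream C = 8, 27, 64, 125, 216: consecutive cubes n³ from n = 2.
Position 16 → stream A, term 6 = 122.
Term 17 comes from stream B (its 6th entry): -32.

122, -32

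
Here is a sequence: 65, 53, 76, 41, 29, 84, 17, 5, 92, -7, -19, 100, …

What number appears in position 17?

-67

Positions follow the repeating pattern AAB; grouping by letter gives 2 tracks.
Track A: 65, 53, 41, 29, 17, 5, -7, -19. Arithmetic with common difference −12.
Track B: 76, 84, 92, 100. Arithmetic with common difference +8.
The 17th slot belongs to track A; its 12th term is -67.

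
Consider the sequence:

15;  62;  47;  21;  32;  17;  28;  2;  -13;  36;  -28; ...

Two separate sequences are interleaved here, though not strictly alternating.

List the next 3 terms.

-43, 45, -58

Reading positions in blocks of 3 reveals the pattern ABB — 2 tracks woven together.
Track A = 15, 21, 28, 36: triangular numbers n(n+1)/2 for n = 5, 6, ….
Track B = 62, 47, 32, 17, 2, -13, -28: arithmetic, step −15.
Term 12 comes from track B (its 8th entry): -43.
The 13th slot belongs to track A; its 5th term is 45.
Term 14 comes from track B (its 9th entry): -58.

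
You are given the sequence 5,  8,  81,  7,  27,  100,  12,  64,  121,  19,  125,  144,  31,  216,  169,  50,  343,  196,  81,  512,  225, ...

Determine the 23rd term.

Taking every 3rd term gives 3 separate tracks.
Stream A is 5, 7, 12, 19, 31, 50, 81, which is Fibonacci-style (each term is the sum of the two before it).
Stream B is 8, 27, 64, 125, 216, 343, 512, which is consecutive cubes n³ from n = 2.
Stream C is 81, 100, 121, 144, 169, 196, 225, which is consecutive squares n² from n = 9.
Term 23 comes from stream B (its 8th entry): 729.

729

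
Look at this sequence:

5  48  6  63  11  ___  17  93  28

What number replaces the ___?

Split by position mod 2 into 2 tracks.
Stream A: 5, 6, 11, 17, 28 (a Fibonacci-like recurrence a_n = a_{n-1} + a_{n-2}).
Stream B: 48, 63, ?, 93 (arithmetic, step +15).
Stream B's pattern makes the blank 78.

78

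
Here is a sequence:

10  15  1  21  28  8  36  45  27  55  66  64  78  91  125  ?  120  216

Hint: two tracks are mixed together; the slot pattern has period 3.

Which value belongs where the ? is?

Positions follow the repeating pattern AAB; grouping by letter gives 2 tracks.
Stream A: 10, 15, 21, 28, 36, 45, 55, 66, 78, 91, ?, 120 (the triangular numbers T_4, T_5, …).
Stream B: 1, 8, 27, 64, 125, 216 (the cubes 1³, 2³, 3³, …).
The gap is stream A's term 11; the rule gives 105.

105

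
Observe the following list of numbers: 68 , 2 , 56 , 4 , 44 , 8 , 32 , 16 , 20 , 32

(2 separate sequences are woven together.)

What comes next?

8

Positions 1, 3, 5, … form one subsequence and positions 2, 4, 6, … form another.
Subsequence A = 68, 56, 44, 32, 20: subtracting 12 each time.
Subsequence B = 2, 4, 8, 16, 32: a geometric progression (common ratio 2).
Position 11 falls in subsequence A as its term 6, giving 8.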